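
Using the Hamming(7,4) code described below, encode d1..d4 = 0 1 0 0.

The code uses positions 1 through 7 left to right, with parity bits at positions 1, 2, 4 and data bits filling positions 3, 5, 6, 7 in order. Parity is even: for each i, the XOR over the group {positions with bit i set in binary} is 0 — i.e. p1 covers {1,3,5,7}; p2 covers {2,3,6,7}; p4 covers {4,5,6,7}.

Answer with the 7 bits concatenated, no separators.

Place data at non-parity positions: p1 p2 0 p4 1 0 0
p1 (pos 1,3,5,7): XOR of data positions = 0⊕1⊕0 = 1
p2 (pos 2,3,6,7): XOR of data positions = 0⊕0⊕0 = 0
p4 (pos 4,5,6,7): XOR of data positions = 1⊕0⊕0 = 1
Codeword: 1001100

1001100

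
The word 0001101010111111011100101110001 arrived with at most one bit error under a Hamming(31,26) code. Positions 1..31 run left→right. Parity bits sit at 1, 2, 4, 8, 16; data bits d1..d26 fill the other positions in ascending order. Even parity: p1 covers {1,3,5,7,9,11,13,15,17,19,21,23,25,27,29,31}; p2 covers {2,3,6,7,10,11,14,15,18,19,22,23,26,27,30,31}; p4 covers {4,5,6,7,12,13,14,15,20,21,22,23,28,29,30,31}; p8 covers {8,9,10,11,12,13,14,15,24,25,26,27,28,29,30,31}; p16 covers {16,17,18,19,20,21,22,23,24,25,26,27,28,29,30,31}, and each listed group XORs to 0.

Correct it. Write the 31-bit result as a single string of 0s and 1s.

s1 (pos 1,3,5,7,9,11,13,15,17,19,21,23,25,27,29,31): 0⊕0⊕1⊕1⊕1⊕1⊕1⊕1⊕0⊕1⊕0⊕1⊕1⊕1⊕0⊕1 = 1
s2 (pos 2,3,6,7,10,11,14,15,18,19,22,23,26,27,30,31): 0⊕0⊕0⊕1⊕0⊕1⊕1⊕1⊕1⊕1⊕0⊕1⊕1⊕1⊕0⊕1 = 0
s4 (pos 4,5,6,7,12,13,14,15,20,21,22,23,28,29,30,31): 1⊕1⊕0⊕1⊕1⊕1⊕1⊕1⊕1⊕0⊕0⊕1⊕0⊕0⊕0⊕1 = 0
s8 (pos 8,9,10,11,12,13,14,15,24,25,26,27,28,29,30,31): 0⊕1⊕0⊕1⊕1⊕1⊕1⊕1⊕0⊕1⊕1⊕1⊕0⊕0⊕0⊕1 = 0
s16 (pos 16,17,18,19,20,21,22,23,24,25,26,27,28,29,30,31): 1⊕0⊕1⊕1⊕1⊕0⊕0⊕1⊕0⊕1⊕1⊕1⊕0⊕0⊕0⊕1 = 1
Syndrome s16…s1 = 10001 → error at position 17.
Flip position 17: 0001101010111111011100101110001 → 0001101010111111111100101110001

0001101010111111111100101110001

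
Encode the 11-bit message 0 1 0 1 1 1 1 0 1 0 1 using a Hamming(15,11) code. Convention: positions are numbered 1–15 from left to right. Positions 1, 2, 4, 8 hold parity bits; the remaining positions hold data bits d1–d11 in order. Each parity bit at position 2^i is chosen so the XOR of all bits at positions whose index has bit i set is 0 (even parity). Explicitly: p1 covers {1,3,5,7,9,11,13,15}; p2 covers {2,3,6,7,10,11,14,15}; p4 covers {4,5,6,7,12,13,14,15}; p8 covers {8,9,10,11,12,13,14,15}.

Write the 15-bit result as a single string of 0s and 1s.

000010111110101

Place data at non-parity positions: p1 p2 0 p4 1 0 1 p8 1 1 1 0 1 0 1
p1 (pos 1,3,5,7,9,11,13,15): XOR of data positions = 0⊕1⊕1⊕1⊕1⊕1⊕1 = 0
p2 (pos 2,3,6,7,10,11,14,15): XOR of data positions = 0⊕0⊕1⊕1⊕1⊕0⊕1 = 0
p4 (pos 4,5,6,7,12,13,14,15): XOR of data positions = 1⊕0⊕1⊕0⊕1⊕0⊕1 = 0
p8 (pos 8,9,10,11,12,13,14,15): XOR of data positions = 1⊕1⊕1⊕0⊕1⊕0⊕1 = 1
Codeword: 000010111110101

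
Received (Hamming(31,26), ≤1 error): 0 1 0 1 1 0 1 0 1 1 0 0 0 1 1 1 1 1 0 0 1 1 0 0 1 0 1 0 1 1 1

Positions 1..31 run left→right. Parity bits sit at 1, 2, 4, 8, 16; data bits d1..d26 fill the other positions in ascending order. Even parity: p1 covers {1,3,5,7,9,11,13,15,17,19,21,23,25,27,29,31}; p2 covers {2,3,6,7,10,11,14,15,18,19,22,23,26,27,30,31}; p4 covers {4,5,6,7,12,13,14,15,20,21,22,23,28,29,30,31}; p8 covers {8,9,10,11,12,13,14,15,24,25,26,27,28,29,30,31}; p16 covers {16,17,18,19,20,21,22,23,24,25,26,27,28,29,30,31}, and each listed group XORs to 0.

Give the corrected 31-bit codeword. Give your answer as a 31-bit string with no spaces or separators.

0101101111000111110011001010111

s1 (pos 1,3,5,7,9,11,13,15,17,19,21,23,25,27,29,31): 0⊕0⊕1⊕1⊕1⊕0⊕0⊕1⊕1⊕0⊕1⊕0⊕1⊕1⊕1⊕1 = 0
s2 (pos 2,3,6,7,10,11,14,15,18,19,22,23,26,27,30,31): 1⊕0⊕0⊕1⊕1⊕0⊕1⊕1⊕1⊕0⊕1⊕0⊕0⊕1⊕1⊕1 = 0
s4 (pos 4,5,6,7,12,13,14,15,20,21,22,23,28,29,30,31): 1⊕1⊕0⊕1⊕0⊕0⊕1⊕1⊕0⊕1⊕1⊕0⊕0⊕1⊕1⊕1 = 0
s8 (pos 8,9,10,11,12,13,14,15,24,25,26,27,28,29,30,31): 0⊕1⊕1⊕0⊕0⊕0⊕1⊕1⊕0⊕1⊕0⊕1⊕0⊕1⊕1⊕1 = 1
s16 (pos 16,17,18,19,20,21,22,23,24,25,26,27,28,29,30,31): 1⊕1⊕1⊕0⊕0⊕1⊕1⊕0⊕0⊕1⊕0⊕1⊕0⊕1⊕1⊕1 = 0
Syndrome s16…s1 = 01000 → error at position 8.
Flip position 8: 0101101011000111110011001010111 → 0101101111000111110011001010111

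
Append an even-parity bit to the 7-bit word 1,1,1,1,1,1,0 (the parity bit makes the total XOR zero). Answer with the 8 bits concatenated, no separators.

XOR of the 7 data bits: 1⊕1⊕1⊕1⊕1⊕1⊕0 = 0
Parity bit = 0 (so all 8 bits XOR to 0).

11111100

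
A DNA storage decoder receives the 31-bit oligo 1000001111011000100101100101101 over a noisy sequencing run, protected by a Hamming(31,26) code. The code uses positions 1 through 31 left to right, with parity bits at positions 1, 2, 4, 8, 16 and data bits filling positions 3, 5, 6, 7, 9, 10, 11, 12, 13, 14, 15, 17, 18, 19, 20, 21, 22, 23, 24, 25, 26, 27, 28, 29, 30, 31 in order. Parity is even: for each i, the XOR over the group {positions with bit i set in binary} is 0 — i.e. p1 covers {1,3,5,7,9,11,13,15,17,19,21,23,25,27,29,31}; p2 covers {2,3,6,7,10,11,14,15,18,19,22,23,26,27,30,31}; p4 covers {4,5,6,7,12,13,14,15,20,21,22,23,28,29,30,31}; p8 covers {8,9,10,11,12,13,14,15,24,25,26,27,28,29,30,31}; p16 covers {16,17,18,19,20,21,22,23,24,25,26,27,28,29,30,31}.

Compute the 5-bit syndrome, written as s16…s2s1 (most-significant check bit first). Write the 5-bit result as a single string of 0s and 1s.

s1 (pos 1,3,5,7,9,11,13,15,17,19,21,23,25,27,29,31): 1⊕0⊕0⊕1⊕1⊕0⊕1⊕0⊕1⊕0⊕0⊕1⊕0⊕0⊕1⊕1 = 0
s2 (pos 2,3,6,7,10,11,14,15,18,19,22,23,26,27,30,31): 0⊕0⊕0⊕1⊕1⊕0⊕0⊕0⊕0⊕0⊕1⊕1⊕1⊕0⊕0⊕1 = 0
s4 (pos 4,5,6,7,12,13,14,15,20,21,22,23,28,29,30,31): 0⊕0⊕0⊕1⊕1⊕1⊕0⊕0⊕1⊕0⊕1⊕1⊕1⊕1⊕0⊕1 = 1
s8 (pos 8,9,10,11,12,13,14,15,24,25,26,27,28,29,30,31): 1⊕1⊕1⊕0⊕1⊕1⊕0⊕0⊕0⊕0⊕1⊕0⊕1⊕1⊕0⊕1 = 1
s16 (pos 16,17,18,19,20,21,22,23,24,25,26,27,28,29,30,31): 0⊕1⊕0⊕0⊕1⊕0⊕1⊕1⊕0⊕0⊕1⊕0⊕1⊕1⊕0⊕1 = 0
Syndrome s16…s1 = 01100 → error at position 12.

01100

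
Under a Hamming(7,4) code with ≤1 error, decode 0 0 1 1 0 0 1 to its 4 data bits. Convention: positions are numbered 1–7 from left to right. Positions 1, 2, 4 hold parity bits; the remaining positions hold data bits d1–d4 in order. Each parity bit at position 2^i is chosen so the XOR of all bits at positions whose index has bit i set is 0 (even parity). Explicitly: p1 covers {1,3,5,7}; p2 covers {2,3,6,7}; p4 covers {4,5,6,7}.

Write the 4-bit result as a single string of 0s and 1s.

s1 (pos 1,3,5,7): 0⊕1⊕0⊕1 = 0
s2 (pos 2,3,6,7): 0⊕1⊕0⊕1 = 0
s4 (pos 4,5,6,7): 1⊕0⊕0⊕1 = 0
Syndrome s4…s1 = 000 → no error.
Read data bits from positions 3,5,6,7: 1001

1001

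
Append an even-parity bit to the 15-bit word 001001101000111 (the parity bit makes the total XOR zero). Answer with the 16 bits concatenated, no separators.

XOR of the 15 data bits: 0⊕0⊕1⊕0⊕0⊕1⊕1⊕0⊕1⊕0⊕0⊕0⊕1⊕1⊕1 = 1
Parity bit = 1 (so all 16 bits XOR to 0).

0010011010001111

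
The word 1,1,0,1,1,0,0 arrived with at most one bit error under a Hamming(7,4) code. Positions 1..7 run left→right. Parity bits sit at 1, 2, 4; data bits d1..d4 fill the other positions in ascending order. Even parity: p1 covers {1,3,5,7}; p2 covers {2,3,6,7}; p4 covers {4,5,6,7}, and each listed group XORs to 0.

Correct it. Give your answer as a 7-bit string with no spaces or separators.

s1 (pos 1,3,5,7): 1⊕0⊕1⊕0 = 0
s2 (pos 2,3,6,7): 1⊕0⊕0⊕0 = 1
s4 (pos 4,5,6,7): 1⊕1⊕0⊕0 = 0
Syndrome s4…s1 = 010 → error at position 2.
Flip position 2: 1101100 → 1001100

1001100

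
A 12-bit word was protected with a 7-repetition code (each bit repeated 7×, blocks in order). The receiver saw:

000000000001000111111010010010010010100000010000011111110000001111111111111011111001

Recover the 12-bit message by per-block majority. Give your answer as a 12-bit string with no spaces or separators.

Block 1 (0000000): 0 ones → 0
Block 2 (0000100): 1 one → 0
Block 3 (0111111): 6 ones → 1
Block 4 (0100100): 2 ones → 0
Block 5 (1001001): 3 ones → 0
Block 6 (0100000): 1 one → 0
Block 7 (0100000): 1 one → 0
Block 8 (1111111): 7 ones → 1
Block 9 (0000001): 1 one → 0
Block 10 (1111111): 7 ones → 1
Block 11 (1111101): 6 ones → 1
Block 12 (1111001): 5 ones → 1

001000010111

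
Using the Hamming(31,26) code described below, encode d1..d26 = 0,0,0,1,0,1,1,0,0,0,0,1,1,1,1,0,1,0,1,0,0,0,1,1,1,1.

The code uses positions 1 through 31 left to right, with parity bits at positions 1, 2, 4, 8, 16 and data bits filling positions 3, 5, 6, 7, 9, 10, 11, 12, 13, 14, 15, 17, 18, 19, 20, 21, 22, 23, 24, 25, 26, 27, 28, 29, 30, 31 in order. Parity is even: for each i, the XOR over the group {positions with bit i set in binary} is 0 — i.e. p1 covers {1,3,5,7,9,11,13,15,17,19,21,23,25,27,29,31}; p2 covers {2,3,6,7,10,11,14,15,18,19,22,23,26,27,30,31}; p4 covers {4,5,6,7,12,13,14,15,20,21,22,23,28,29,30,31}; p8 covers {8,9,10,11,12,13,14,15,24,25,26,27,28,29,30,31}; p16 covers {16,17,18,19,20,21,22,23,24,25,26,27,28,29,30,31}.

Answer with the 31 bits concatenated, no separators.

0001001101100000111101010001111

Place data at non-parity positions: p1 p2 0 p4 0 0 1 p8 0 1 1 0 0 0 0 p16 1 1 1 1 0 1 0 1 0 0 0 1 1 1 1
p1 (pos 1,3,5,7,9,11,13,15,17,19,21,23,25,27,29,31): XOR of data positions = 0⊕0⊕1⊕0⊕1⊕0⊕0⊕1⊕1⊕0⊕0⊕0⊕0⊕1⊕1 = 0
p2 (pos 2,3,6,7,10,11,14,15,18,19,22,23,26,27,30,31): XOR of data positions = 0⊕0⊕1⊕1⊕1⊕0⊕0⊕1⊕1⊕1⊕0⊕0⊕0⊕1⊕1 = 0
p4 (pos 4,5,6,7,12,13,14,15,20,21,22,23,28,29,30,31): XOR of data positions = 0⊕0⊕1⊕0⊕0⊕0⊕0⊕1⊕0⊕1⊕0⊕1⊕1⊕1⊕1 = 1
p8 (pos 8,9,10,11,12,13,14,15,24,25,26,27,28,29,30,31): XOR of data positions = 0⊕1⊕1⊕0⊕0⊕0⊕0⊕1⊕0⊕0⊕0⊕1⊕1⊕1⊕1 = 1
p16 (pos 16,17,18,19,20,21,22,23,24,25,26,27,28,29,30,31): XOR of data positions = 1⊕1⊕1⊕1⊕0⊕1⊕0⊕1⊕0⊕0⊕0⊕1⊕1⊕1⊕1 = 0
Codeword: 0001001101100000111101010001111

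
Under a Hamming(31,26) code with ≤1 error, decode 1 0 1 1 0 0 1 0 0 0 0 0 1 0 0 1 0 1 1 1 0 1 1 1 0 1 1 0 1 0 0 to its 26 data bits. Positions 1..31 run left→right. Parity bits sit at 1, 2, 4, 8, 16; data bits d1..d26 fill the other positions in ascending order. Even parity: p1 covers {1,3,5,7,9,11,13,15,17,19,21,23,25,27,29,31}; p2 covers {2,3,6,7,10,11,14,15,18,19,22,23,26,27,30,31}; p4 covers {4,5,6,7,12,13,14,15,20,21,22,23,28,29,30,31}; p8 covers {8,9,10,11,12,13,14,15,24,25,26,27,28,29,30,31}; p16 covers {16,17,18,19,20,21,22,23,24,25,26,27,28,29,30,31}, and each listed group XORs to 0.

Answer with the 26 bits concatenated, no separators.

10010001100011101110110100

s1 (pos 1,3,5,7,9,11,13,15,17,19,21,23,25,27,29,31): 1⊕1⊕0⊕1⊕0⊕0⊕1⊕0⊕0⊕1⊕0⊕1⊕0⊕1⊕1⊕0 = 0
s2 (pos 2,3,6,7,10,11,14,15,18,19,22,23,26,27,30,31): 0⊕1⊕0⊕1⊕0⊕0⊕0⊕0⊕1⊕1⊕1⊕1⊕1⊕1⊕0⊕0 = 0
s4 (pos 4,5,6,7,12,13,14,15,20,21,22,23,28,29,30,31): 1⊕0⊕0⊕1⊕0⊕1⊕0⊕0⊕1⊕0⊕1⊕1⊕0⊕1⊕0⊕0 = 1
s8 (pos 8,9,10,11,12,13,14,15,24,25,26,27,28,29,30,31): 0⊕0⊕0⊕0⊕0⊕1⊕0⊕0⊕1⊕0⊕1⊕1⊕0⊕1⊕0⊕0 = 1
s16 (pos 16,17,18,19,20,21,22,23,24,25,26,27,28,29,30,31): 1⊕0⊕1⊕1⊕1⊕0⊕1⊕1⊕1⊕0⊕1⊕1⊕0⊕1⊕0⊕0 = 0
Syndrome s16…s1 = 01100 → error at position 12.
Flip position 12: 1011001000001001011101110110100 → 1011001000011001011101110110100
Read data bits from positions 3,5,6,7,9,10,11,12,13,14,15,17,18,19,20,21,22,23,24,25,26,27,28,29,30,31: 10010001100011101110110100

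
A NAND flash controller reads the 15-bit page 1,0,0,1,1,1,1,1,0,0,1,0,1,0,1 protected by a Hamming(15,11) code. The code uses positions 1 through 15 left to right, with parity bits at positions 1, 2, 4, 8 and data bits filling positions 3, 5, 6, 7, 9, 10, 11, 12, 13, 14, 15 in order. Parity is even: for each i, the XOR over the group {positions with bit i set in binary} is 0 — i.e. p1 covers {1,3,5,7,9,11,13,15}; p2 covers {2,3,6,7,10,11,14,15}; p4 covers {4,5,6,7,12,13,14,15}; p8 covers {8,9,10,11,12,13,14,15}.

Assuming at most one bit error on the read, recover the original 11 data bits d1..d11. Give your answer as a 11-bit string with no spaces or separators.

01110010101

s1 (pos 1,3,5,7,9,11,13,15): 1⊕0⊕1⊕1⊕0⊕1⊕1⊕1 = 0
s2 (pos 2,3,6,7,10,11,14,15): 0⊕0⊕1⊕1⊕0⊕1⊕0⊕1 = 0
s4 (pos 4,5,6,7,12,13,14,15): 1⊕1⊕1⊕1⊕0⊕1⊕0⊕1 = 0
s8 (pos 8,9,10,11,12,13,14,15): 1⊕0⊕0⊕1⊕0⊕1⊕0⊕1 = 0
Syndrome s8…s1 = 0000 → no error.
Read data bits from positions 3,5,6,7,9,10,11,12,13,14,15: 01110010101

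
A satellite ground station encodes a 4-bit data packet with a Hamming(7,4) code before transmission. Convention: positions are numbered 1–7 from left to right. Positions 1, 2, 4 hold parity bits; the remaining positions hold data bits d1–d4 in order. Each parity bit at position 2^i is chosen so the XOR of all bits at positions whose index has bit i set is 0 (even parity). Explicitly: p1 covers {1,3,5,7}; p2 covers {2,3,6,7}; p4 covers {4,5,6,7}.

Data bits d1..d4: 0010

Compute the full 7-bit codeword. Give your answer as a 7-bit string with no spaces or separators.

0101010

Place data at non-parity positions: p1 p2 0 p4 0 1 0
p1 (pos 1,3,5,7): XOR of data positions = 0⊕0⊕0 = 0
p2 (pos 2,3,6,7): XOR of data positions = 0⊕1⊕0 = 1
p4 (pos 4,5,6,7): XOR of data positions = 0⊕1⊕0 = 1
Codeword: 0101010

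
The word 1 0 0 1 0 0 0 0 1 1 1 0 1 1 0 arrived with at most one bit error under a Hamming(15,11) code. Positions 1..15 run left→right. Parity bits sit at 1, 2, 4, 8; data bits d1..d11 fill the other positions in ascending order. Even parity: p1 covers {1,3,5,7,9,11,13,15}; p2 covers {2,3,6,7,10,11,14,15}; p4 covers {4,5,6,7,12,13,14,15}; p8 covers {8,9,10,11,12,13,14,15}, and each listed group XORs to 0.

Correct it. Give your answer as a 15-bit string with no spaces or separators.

100100001110100

s1 (pos 1,3,5,7,9,11,13,15): 1⊕0⊕0⊕0⊕1⊕1⊕1⊕0 = 0
s2 (pos 2,3,6,7,10,11,14,15): 0⊕0⊕0⊕0⊕1⊕1⊕1⊕0 = 1
s4 (pos 4,5,6,7,12,13,14,15): 1⊕0⊕0⊕0⊕0⊕1⊕1⊕0 = 1
s8 (pos 8,9,10,11,12,13,14,15): 0⊕1⊕1⊕1⊕0⊕1⊕1⊕0 = 1
Syndrome s8…s1 = 1110 → error at position 14.
Flip position 14: 100100001110110 → 100100001110100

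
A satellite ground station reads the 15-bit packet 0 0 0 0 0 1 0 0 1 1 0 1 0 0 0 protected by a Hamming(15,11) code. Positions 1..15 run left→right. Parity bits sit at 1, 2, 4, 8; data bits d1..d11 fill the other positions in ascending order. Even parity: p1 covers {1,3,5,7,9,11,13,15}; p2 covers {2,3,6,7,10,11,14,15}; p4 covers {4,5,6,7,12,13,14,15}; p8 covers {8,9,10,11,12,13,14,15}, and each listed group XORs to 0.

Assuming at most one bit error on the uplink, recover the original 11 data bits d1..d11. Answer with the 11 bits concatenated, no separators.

s1 (pos 1,3,5,7,9,11,13,15): 0⊕0⊕0⊕0⊕1⊕0⊕0⊕0 = 1
s2 (pos 2,3,6,7,10,11,14,15): 0⊕0⊕1⊕0⊕1⊕0⊕0⊕0 = 0
s4 (pos 4,5,6,7,12,13,14,15): 0⊕0⊕1⊕0⊕1⊕0⊕0⊕0 = 0
s8 (pos 8,9,10,11,12,13,14,15): 0⊕1⊕1⊕0⊕1⊕0⊕0⊕0 = 1
Syndrome s8…s1 = 1001 → error at position 9.
Flip position 9: 000001001101000 → 000001000101000
Read data bits from positions 3,5,6,7,9,10,11,12,13,14,15: 00100101000

00100101000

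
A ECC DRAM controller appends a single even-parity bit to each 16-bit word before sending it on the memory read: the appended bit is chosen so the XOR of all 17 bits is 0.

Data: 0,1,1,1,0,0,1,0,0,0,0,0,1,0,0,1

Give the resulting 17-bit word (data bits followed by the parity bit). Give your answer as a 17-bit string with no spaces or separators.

XOR of the 16 data bits: 0⊕1⊕1⊕1⊕0⊕0⊕1⊕0⊕0⊕0⊕0⊕0⊕1⊕0⊕0⊕1 = 0
Parity bit = 0 (so all 17 bits XOR to 0).

01110010000010010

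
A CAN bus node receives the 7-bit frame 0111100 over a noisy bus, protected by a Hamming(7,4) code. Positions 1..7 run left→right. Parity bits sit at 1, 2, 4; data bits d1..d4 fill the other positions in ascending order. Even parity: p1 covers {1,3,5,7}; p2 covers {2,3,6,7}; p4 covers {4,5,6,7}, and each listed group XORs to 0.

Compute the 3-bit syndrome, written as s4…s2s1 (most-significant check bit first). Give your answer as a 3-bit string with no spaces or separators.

s1 (pos 1,3,5,7): 0⊕1⊕1⊕0 = 0
s2 (pos 2,3,6,7): 1⊕1⊕0⊕0 = 0
s4 (pos 4,5,6,7): 1⊕1⊕0⊕0 = 0
Syndrome s4…s1 = 000 → no error.

000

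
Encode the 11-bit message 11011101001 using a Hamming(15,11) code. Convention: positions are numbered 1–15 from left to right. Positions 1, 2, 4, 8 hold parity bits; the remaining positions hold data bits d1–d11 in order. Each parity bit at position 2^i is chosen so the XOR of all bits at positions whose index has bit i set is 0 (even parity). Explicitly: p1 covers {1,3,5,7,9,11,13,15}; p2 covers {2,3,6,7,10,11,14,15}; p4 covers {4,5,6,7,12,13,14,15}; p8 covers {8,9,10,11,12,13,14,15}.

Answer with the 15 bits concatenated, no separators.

Place data at non-parity positions: p1 p2 1 p4 1 0 1 p8 1 1 0 1 0 0 1
p1 (pos 1,3,5,7,9,11,13,15): XOR of data positions = 1⊕1⊕1⊕1⊕0⊕0⊕1 = 1
p2 (pos 2,3,6,7,10,11,14,15): XOR of data positions = 1⊕0⊕1⊕1⊕0⊕0⊕1 = 0
p4 (pos 4,5,6,7,12,13,14,15): XOR of data positions = 1⊕0⊕1⊕1⊕0⊕0⊕1 = 0
p8 (pos 8,9,10,11,12,13,14,15): XOR of data positions = 1⊕1⊕0⊕1⊕0⊕0⊕1 = 0
Codeword: 101010101101001

101010101101001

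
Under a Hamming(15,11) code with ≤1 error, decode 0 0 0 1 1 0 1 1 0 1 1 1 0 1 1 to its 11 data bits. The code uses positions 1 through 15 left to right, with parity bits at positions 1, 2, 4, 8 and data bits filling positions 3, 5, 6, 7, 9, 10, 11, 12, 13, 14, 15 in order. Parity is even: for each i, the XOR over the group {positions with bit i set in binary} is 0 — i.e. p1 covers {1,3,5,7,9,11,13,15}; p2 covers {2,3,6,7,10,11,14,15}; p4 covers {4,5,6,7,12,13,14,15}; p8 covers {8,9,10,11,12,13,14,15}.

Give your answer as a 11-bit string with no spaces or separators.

s1 (pos 1,3,5,7,9,11,13,15): 0⊕0⊕1⊕1⊕0⊕1⊕0⊕1 = 0
s2 (pos 2,3,6,7,10,11,14,15): 0⊕0⊕0⊕1⊕1⊕1⊕1⊕1 = 1
s4 (pos 4,5,6,7,12,13,14,15): 1⊕1⊕0⊕1⊕1⊕0⊕1⊕1 = 0
s8 (pos 8,9,10,11,12,13,14,15): 1⊕0⊕1⊕1⊕1⊕0⊕1⊕1 = 0
Syndrome s8…s1 = 0010 → error at position 2.
Flip position 2: 000110110111011 → 010110110111011
Read data bits from positions 3,5,6,7,9,10,11,12,13,14,15: 01010111011

01010111011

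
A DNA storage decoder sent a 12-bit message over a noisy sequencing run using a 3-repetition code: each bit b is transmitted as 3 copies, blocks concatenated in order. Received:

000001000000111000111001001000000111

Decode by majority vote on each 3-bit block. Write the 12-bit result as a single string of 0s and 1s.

000010100001

Block 1 (000): 0 ones → 0
Block 2 (001): 1 one → 0
Block 3 (000): 0 ones → 0
Block 4 (000): 0 ones → 0
Block 5 (111): 3 ones → 1
Block 6 (000): 0 ones → 0
Block 7 (111): 3 ones → 1
Block 8 (001): 1 one → 0
Block 9 (001): 1 one → 0
Block 10 (000): 0 ones → 0
Block 11 (000): 0 ones → 0
Block 12 (111): 3 ones → 1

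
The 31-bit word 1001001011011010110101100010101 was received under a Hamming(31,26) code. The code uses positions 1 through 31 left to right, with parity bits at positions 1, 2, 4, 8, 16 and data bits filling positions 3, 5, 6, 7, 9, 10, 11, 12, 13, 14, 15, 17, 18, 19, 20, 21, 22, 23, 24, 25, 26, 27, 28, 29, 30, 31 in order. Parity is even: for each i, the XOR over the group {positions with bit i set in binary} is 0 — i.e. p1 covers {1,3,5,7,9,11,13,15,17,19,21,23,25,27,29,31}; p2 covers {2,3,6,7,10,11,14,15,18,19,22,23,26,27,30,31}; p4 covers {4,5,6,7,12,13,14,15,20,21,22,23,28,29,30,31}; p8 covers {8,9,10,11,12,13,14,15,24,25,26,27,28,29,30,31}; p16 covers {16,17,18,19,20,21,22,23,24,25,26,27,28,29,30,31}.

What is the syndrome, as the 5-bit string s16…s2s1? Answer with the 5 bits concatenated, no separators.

s1 (pos 1,3,5,7,9,11,13,15,17,19,21,23,25,27,29,31): 1⊕0⊕0⊕1⊕1⊕0⊕1⊕1⊕1⊕0⊕0⊕1⊕0⊕1⊕1⊕1 = 0
s2 (pos 2,3,6,7,10,11,14,15,18,19,22,23,26,27,30,31): 0⊕0⊕0⊕1⊕1⊕0⊕0⊕1⊕1⊕0⊕1⊕1⊕0⊕1⊕0⊕1 = 0
s4 (pos 4,5,6,7,12,13,14,15,20,21,22,23,28,29,30,31): 1⊕0⊕0⊕1⊕1⊕1⊕0⊕1⊕1⊕0⊕1⊕1⊕0⊕1⊕0⊕1 = 0
s8 (pos 8,9,10,11,12,13,14,15,24,25,26,27,28,29,30,31): 0⊕1⊕1⊕0⊕1⊕1⊕0⊕1⊕0⊕0⊕0⊕1⊕0⊕1⊕0⊕1 = 0
s16 (pos 16,17,18,19,20,21,22,23,24,25,26,27,28,29,30,31): 0⊕1⊕1⊕0⊕1⊕0⊕1⊕1⊕0⊕0⊕0⊕1⊕0⊕1⊕0⊕1 = 0
Syndrome s16…s1 = 00000 → no error.

00000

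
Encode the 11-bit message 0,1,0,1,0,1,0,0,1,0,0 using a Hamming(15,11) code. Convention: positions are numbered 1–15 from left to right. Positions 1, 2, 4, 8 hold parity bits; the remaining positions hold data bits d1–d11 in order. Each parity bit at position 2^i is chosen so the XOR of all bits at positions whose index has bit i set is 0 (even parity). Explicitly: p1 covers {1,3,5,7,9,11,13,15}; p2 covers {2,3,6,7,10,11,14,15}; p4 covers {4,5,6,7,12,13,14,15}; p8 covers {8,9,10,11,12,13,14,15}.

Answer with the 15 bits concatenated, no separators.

100110100100100

Place data at non-parity positions: p1 p2 0 p4 1 0 1 p8 0 1 0 0 1 0 0
p1 (pos 1,3,5,7,9,11,13,15): XOR of data positions = 0⊕1⊕1⊕0⊕0⊕1⊕0 = 1
p2 (pos 2,3,6,7,10,11,14,15): XOR of data positions = 0⊕0⊕1⊕1⊕0⊕0⊕0 = 0
p4 (pos 4,5,6,7,12,13,14,15): XOR of data positions = 1⊕0⊕1⊕0⊕1⊕0⊕0 = 1
p8 (pos 8,9,10,11,12,13,14,15): XOR of data positions = 0⊕1⊕0⊕0⊕1⊕0⊕0 = 0
Codeword: 100110100100100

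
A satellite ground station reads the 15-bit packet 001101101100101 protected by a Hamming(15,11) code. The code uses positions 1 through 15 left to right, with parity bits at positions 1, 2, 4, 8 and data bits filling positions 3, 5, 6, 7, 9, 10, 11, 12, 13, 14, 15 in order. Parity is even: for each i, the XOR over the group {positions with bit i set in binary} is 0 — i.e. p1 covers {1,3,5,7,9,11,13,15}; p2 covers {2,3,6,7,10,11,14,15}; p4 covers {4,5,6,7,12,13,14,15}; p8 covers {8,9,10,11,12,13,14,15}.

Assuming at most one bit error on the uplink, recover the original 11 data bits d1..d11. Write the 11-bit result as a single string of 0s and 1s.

s1 (pos 1,3,5,7,9,11,13,15): 0⊕1⊕0⊕1⊕1⊕0⊕1⊕1 = 1
s2 (pos 2,3,6,7,10,11,14,15): 0⊕1⊕1⊕1⊕1⊕0⊕0⊕1 = 1
s4 (pos 4,5,6,7,12,13,14,15): 1⊕0⊕1⊕1⊕0⊕1⊕0⊕1 = 1
s8 (pos 8,9,10,11,12,13,14,15): 0⊕1⊕1⊕0⊕0⊕1⊕0⊕1 = 0
Syndrome s8…s1 = 0111 → error at position 7.
Flip position 7: 001101101100101 → 001101001100101
Read data bits from positions 3,5,6,7,9,10,11,12,13,14,15: 10101100101

10101100101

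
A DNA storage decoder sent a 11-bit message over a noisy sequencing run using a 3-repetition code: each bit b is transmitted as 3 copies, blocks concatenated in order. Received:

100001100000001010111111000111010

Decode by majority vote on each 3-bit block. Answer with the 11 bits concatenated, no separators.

00000011010

Block 1 (100): 1 one → 0
Block 2 (001): 1 one → 0
Block 3 (100): 1 one → 0
Block 4 (000): 0 ones → 0
Block 5 (001): 1 one → 0
Block 6 (010): 1 one → 0
Block 7 (111): 3 ones → 1
Block 8 (111): 3 ones → 1
Block 9 (000): 0 ones → 0
Block 10 (111): 3 ones → 1
Block 11 (010): 1 one → 0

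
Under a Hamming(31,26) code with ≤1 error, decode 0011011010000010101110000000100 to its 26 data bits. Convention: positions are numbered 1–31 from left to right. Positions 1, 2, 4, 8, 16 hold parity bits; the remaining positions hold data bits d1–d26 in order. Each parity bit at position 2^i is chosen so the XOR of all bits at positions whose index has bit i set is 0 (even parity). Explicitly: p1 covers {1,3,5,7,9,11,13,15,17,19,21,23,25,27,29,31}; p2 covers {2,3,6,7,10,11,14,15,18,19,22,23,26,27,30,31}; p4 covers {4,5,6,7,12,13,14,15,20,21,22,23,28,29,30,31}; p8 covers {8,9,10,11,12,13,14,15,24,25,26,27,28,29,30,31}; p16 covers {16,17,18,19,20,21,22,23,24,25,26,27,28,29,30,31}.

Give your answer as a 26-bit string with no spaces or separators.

10111000001101110000000110

s1 (pos 1,3,5,7,9,11,13,15,17,19,21,23,25,27,29,31): 0⊕1⊕0⊕1⊕1⊕0⊕0⊕1⊕1⊕1⊕1⊕0⊕0⊕0⊕1⊕0 = 0
s2 (pos 2,3,6,7,10,11,14,15,18,19,22,23,26,27,30,31): 0⊕1⊕1⊕1⊕0⊕0⊕0⊕1⊕0⊕1⊕0⊕0⊕0⊕0⊕0⊕0 = 1
s4 (pos 4,5,6,7,12,13,14,15,20,21,22,23,28,29,30,31): 1⊕0⊕1⊕1⊕0⊕0⊕0⊕1⊕1⊕1⊕0⊕0⊕0⊕1⊕0⊕0 = 1
s8 (pos 8,9,10,11,12,13,14,15,24,25,26,27,28,29,30,31): 0⊕1⊕0⊕0⊕0⊕0⊕0⊕1⊕0⊕0⊕0⊕0⊕0⊕1⊕0⊕0 = 1
s16 (pos 16,17,18,19,20,21,22,23,24,25,26,27,28,29,30,31): 0⊕1⊕0⊕1⊕1⊕1⊕0⊕0⊕0⊕0⊕0⊕0⊕0⊕1⊕0⊕0 = 1
Syndrome s16…s1 = 11110 → error at position 30.
Flip position 30: 0011011010000010101110000000100 → 0011011010000010101110000000110
Read data bits from positions 3,5,6,7,9,10,11,12,13,14,15,17,18,19,20,21,22,23,24,25,26,27,28,29,30,31: 10111000001101110000000110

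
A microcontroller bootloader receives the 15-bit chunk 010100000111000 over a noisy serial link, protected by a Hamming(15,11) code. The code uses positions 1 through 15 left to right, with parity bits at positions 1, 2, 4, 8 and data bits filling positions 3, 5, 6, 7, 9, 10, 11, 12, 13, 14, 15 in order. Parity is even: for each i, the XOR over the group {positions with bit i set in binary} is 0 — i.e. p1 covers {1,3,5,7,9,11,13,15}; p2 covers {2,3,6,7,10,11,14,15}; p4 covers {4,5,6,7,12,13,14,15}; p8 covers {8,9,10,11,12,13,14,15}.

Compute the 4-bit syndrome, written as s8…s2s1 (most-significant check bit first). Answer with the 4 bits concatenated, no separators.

1011

s1 (pos 1,3,5,7,9,11,13,15): 0⊕0⊕0⊕0⊕0⊕1⊕0⊕0 = 1
s2 (pos 2,3,6,7,10,11,14,15): 1⊕0⊕0⊕0⊕1⊕1⊕0⊕0 = 1
s4 (pos 4,5,6,7,12,13,14,15): 1⊕0⊕0⊕0⊕1⊕0⊕0⊕0 = 0
s8 (pos 8,9,10,11,12,13,14,15): 0⊕0⊕1⊕1⊕1⊕0⊕0⊕0 = 1
Syndrome s8…s1 = 1011 → error at position 11.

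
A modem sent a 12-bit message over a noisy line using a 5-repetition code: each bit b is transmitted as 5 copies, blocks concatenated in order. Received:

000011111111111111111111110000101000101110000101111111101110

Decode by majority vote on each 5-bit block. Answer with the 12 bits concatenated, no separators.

Block 1 (00001): 1 one → 0
Block 2 (11111): 5 ones → 1
Block 3 (11111): 5 ones → 1
Block 4 (11111): 5 ones → 1
Block 5 (11111): 5 ones → 1
Block 6 (10000): 1 one → 0
Block 7 (10100): 2 ones → 0
Block 8 (01011): 3 ones → 1
Block 9 (10000): 1 one → 0
Block 10 (10111): 4 ones → 1
Block 11 (11111): 5 ones → 1
Block 12 (01110): 3 ones → 1

011110010111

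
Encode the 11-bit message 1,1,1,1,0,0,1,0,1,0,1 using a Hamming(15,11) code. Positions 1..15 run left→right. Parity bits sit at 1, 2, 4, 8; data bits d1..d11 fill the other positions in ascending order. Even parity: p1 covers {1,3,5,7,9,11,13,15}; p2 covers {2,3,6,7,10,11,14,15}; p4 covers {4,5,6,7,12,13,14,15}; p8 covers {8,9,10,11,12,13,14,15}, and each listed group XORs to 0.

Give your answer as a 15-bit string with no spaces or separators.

011111110010101

Place data at non-parity positions: p1 p2 1 p4 1 1 1 p8 0 0 1 0 1 0 1
p1 (pos 1,3,5,7,9,11,13,15): XOR of data positions = 1⊕1⊕1⊕0⊕1⊕1⊕1 = 0
p2 (pos 2,3,6,7,10,11,14,15): XOR of data positions = 1⊕1⊕1⊕0⊕1⊕0⊕1 = 1
p4 (pos 4,5,6,7,12,13,14,15): XOR of data positions = 1⊕1⊕1⊕0⊕1⊕0⊕1 = 1
p8 (pos 8,9,10,11,12,13,14,15): XOR of data positions = 0⊕0⊕1⊕0⊕1⊕0⊕1 = 1
Codeword: 011111110010101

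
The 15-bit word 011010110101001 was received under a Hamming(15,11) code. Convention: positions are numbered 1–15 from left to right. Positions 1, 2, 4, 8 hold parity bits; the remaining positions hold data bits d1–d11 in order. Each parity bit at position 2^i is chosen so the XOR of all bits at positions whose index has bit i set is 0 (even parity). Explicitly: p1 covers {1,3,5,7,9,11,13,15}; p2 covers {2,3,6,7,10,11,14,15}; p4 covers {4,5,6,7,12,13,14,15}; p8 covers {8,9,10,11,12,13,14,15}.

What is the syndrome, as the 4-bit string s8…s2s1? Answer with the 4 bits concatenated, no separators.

0010

s1 (pos 1,3,5,7,9,11,13,15): 0⊕1⊕1⊕1⊕0⊕0⊕0⊕1 = 0
s2 (pos 2,3,6,7,10,11,14,15): 1⊕1⊕0⊕1⊕1⊕0⊕0⊕1 = 1
s4 (pos 4,5,6,7,12,13,14,15): 0⊕1⊕0⊕1⊕1⊕0⊕0⊕1 = 0
s8 (pos 8,9,10,11,12,13,14,15): 1⊕0⊕1⊕0⊕1⊕0⊕0⊕1 = 0
Syndrome s8…s1 = 0010 → error at position 2.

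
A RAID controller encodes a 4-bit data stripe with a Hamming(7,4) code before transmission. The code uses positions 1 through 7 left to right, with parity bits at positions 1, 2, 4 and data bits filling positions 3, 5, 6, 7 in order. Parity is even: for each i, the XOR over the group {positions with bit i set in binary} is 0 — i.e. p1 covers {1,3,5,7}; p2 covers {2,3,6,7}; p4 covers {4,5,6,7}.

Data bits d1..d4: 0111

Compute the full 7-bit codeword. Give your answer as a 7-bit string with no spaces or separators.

Place data at non-parity positions: p1 p2 0 p4 1 1 1
p1 (pos 1,3,5,7): XOR of data positions = 0⊕1⊕1 = 0
p2 (pos 2,3,6,7): XOR of data positions = 0⊕1⊕1 = 0
p4 (pos 4,5,6,7): XOR of data positions = 1⊕1⊕1 = 1
Codeword: 0001111

0001111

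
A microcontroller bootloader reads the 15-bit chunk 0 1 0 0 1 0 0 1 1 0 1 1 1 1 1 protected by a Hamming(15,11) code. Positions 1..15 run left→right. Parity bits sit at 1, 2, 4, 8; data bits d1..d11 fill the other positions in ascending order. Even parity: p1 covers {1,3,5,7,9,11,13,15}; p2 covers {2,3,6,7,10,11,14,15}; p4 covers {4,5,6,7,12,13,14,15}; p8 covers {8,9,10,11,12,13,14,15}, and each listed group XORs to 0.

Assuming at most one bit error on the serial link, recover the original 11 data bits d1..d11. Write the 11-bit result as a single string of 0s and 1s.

01001011011

s1 (pos 1,3,5,7,9,11,13,15): 0⊕0⊕1⊕0⊕1⊕1⊕1⊕1 = 1
s2 (pos 2,3,6,7,10,11,14,15): 1⊕0⊕0⊕0⊕0⊕1⊕1⊕1 = 0
s4 (pos 4,5,6,7,12,13,14,15): 0⊕1⊕0⊕0⊕1⊕1⊕1⊕1 = 1
s8 (pos 8,9,10,11,12,13,14,15): 1⊕1⊕0⊕1⊕1⊕1⊕1⊕1 = 1
Syndrome s8…s1 = 1101 → error at position 13.
Flip position 13: 010010011011111 → 010010011011011
Read data bits from positions 3,5,6,7,9,10,11,12,13,14,15: 01001011011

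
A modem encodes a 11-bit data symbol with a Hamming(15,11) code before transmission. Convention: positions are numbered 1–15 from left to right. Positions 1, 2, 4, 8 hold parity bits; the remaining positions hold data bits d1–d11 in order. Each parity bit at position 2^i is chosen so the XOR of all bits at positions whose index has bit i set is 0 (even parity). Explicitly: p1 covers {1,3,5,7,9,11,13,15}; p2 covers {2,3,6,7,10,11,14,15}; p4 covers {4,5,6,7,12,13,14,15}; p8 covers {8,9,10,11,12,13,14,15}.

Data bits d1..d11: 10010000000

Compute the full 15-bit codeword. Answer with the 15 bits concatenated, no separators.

Place data at non-parity positions: p1 p2 1 p4 0 0 1 p8 0 0 0 0 0 0 0
p1 (pos 1,3,5,7,9,11,13,15): XOR of data positions = 1⊕0⊕1⊕0⊕0⊕0⊕0 = 0
p2 (pos 2,3,6,7,10,11,14,15): XOR of data positions = 1⊕0⊕1⊕0⊕0⊕0⊕0 = 0
p4 (pos 4,5,6,7,12,13,14,15): XOR of data positions = 0⊕0⊕1⊕0⊕0⊕0⊕0 = 1
p8 (pos 8,9,10,11,12,13,14,15): XOR of data positions = 0⊕0⊕0⊕0⊕0⊕0⊕0 = 0
Codeword: 001100100000000

001100100000000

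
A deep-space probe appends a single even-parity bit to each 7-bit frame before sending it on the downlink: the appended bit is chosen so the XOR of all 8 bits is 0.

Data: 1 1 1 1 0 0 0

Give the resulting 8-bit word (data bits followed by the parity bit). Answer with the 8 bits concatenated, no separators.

XOR of the 7 data bits: 1⊕1⊕1⊕1⊕0⊕0⊕0 = 0
Parity bit = 0 (so all 8 bits XOR to 0).

11110000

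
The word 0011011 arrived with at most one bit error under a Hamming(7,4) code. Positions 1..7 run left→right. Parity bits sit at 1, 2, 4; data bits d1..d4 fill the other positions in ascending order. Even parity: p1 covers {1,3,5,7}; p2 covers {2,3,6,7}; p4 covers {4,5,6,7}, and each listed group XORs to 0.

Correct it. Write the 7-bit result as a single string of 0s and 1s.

s1 (pos 1,3,5,7): 0⊕1⊕0⊕1 = 0
s2 (pos 2,3,6,7): 0⊕1⊕1⊕1 = 1
s4 (pos 4,5,6,7): 1⊕0⊕1⊕1 = 1
Syndrome s4…s1 = 110 → error at position 6.
Flip position 6: 0011011 → 0011001

0011001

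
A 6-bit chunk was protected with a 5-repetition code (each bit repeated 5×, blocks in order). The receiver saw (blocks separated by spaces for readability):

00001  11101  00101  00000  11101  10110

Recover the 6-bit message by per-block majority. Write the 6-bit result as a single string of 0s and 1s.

Block 1 (00001): 1 one → 0
Block 2 (11101): 4 ones → 1
Block 3 (00101): 2 ones → 0
Block 4 (00000): 0 ones → 0
Block 5 (11101): 4 ones → 1
Block 6 (10110): 3 ones → 1

010011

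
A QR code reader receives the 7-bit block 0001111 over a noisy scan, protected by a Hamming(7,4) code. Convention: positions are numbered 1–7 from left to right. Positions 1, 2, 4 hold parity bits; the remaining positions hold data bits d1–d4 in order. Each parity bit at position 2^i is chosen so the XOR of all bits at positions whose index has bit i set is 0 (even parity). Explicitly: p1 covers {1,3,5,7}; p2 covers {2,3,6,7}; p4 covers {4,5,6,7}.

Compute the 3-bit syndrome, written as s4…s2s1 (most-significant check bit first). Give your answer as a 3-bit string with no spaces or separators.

s1 (pos 1,3,5,7): 0⊕0⊕1⊕1 = 0
s2 (pos 2,3,6,7): 0⊕0⊕1⊕1 = 0
s4 (pos 4,5,6,7): 1⊕1⊕1⊕1 = 0
Syndrome s4…s1 = 000 → no error.

000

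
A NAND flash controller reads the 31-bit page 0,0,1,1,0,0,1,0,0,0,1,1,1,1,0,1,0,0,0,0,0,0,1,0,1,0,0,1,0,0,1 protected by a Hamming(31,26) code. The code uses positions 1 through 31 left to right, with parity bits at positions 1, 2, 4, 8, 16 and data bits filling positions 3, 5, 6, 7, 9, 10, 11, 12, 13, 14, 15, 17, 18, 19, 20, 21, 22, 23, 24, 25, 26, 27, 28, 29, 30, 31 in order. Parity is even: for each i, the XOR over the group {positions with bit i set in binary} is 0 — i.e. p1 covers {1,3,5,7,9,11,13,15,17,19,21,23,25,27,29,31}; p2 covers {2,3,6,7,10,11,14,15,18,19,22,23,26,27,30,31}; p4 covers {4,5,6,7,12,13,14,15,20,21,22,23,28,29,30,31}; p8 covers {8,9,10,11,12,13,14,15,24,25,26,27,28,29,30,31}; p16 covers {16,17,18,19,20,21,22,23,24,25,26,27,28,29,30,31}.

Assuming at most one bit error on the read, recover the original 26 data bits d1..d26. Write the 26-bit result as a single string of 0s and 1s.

10010011110000000100001001

s1 (pos 1,3,5,7,9,11,13,15,17,19,21,23,25,27,29,31): 0⊕1⊕0⊕1⊕0⊕1⊕1⊕0⊕0⊕0⊕0⊕1⊕1⊕0⊕0⊕1 = 1
s2 (pos 2,3,6,7,10,11,14,15,18,19,22,23,26,27,30,31): 0⊕1⊕0⊕1⊕0⊕1⊕1⊕0⊕0⊕0⊕0⊕1⊕0⊕0⊕0⊕1 = 0
s4 (pos 4,5,6,7,12,13,14,15,20,21,22,23,28,29,30,31): 1⊕0⊕0⊕1⊕1⊕1⊕1⊕0⊕0⊕0⊕0⊕1⊕1⊕0⊕0⊕1 = 0
s8 (pos 8,9,10,11,12,13,14,15,24,25,26,27,28,29,30,31): 0⊕0⊕0⊕1⊕1⊕1⊕1⊕0⊕0⊕1⊕0⊕0⊕1⊕0⊕0⊕1 = 1
s16 (pos 16,17,18,19,20,21,22,23,24,25,26,27,28,29,30,31): 1⊕0⊕0⊕0⊕0⊕0⊕0⊕1⊕0⊕1⊕0⊕0⊕1⊕0⊕0⊕1 = 1
Syndrome s16…s1 = 11001 → error at position 25.
Flip position 25: 0011001000111101000000101001001 → 0011001000111101000000100001001
Read data bits from positions 3,5,6,7,9,10,11,12,13,14,15,17,18,19,20,21,22,23,24,25,26,27,28,29,30,31: 10010011110000000100001001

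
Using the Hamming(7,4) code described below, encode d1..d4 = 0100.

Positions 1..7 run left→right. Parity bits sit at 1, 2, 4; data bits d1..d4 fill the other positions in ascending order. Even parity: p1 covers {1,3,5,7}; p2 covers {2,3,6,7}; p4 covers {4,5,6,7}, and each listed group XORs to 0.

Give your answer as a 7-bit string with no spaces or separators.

1001100

Place data at non-parity positions: p1 p2 0 p4 1 0 0
p1 (pos 1,3,5,7): XOR of data positions = 0⊕1⊕0 = 1
p2 (pos 2,3,6,7): XOR of data positions = 0⊕0⊕0 = 0
p4 (pos 4,5,6,7): XOR of data positions = 1⊕0⊕0 = 1
Codeword: 1001100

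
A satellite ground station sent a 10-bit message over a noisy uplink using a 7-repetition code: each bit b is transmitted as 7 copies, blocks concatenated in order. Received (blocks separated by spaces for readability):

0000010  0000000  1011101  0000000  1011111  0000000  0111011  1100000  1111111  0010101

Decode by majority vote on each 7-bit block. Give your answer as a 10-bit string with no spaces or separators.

0010101010

Block 1 (0000010): 1 one → 0
Block 2 (0000000): 0 ones → 0
Block 3 (1011101): 5 ones → 1
Block 4 (0000000): 0 ones → 0
Block 5 (1011111): 6 ones → 1
Block 6 (0000000): 0 ones → 0
Block 7 (0111011): 5 ones → 1
Block 8 (1100000): 2 ones → 0
Block 9 (1111111): 7 ones → 1
Block 10 (0010101): 3 ones → 0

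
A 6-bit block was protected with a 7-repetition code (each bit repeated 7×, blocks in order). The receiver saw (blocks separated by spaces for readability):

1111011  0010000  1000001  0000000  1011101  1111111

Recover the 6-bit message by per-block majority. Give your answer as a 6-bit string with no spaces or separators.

Block 1 (1111011): 6 ones → 1
Block 2 (0010000): 1 one → 0
Block 3 (1000001): 2 ones → 0
Block 4 (0000000): 0 ones → 0
Block 5 (1011101): 5 ones → 1
Block 6 (1111111): 7 ones → 1

100011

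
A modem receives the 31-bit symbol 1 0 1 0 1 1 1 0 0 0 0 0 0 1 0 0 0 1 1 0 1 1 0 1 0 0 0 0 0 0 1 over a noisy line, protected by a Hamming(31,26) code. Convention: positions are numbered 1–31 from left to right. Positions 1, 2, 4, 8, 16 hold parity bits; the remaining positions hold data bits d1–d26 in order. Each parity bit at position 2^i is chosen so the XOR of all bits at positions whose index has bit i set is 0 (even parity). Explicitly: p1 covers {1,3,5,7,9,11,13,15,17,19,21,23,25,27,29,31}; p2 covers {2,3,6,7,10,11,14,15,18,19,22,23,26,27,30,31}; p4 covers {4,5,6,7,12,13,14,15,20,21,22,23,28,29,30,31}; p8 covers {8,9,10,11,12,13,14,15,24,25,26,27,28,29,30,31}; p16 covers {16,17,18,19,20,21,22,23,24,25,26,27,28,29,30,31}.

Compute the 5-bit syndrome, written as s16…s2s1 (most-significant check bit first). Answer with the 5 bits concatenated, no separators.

01101

s1 (pos 1,3,5,7,9,11,13,15,17,19,21,23,25,27,29,31): 1⊕1⊕1⊕1⊕0⊕0⊕0⊕0⊕0⊕1⊕1⊕0⊕0⊕0⊕0⊕1 = 1
s2 (pos 2,3,6,7,10,11,14,15,18,19,22,23,26,27,30,31): 0⊕1⊕1⊕1⊕0⊕0⊕1⊕0⊕1⊕1⊕1⊕0⊕0⊕0⊕0⊕1 = 0
s4 (pos 4,5,6,7,12,13,14,15,20,21,22,23,28,29,30,31): 0⊕1⊕1⊕1⊕0⊕0⊕1⊕0⊕0⊕1⊕1⊕0⊕0⊕0⊕0⊕1 = 1
s8 (pos 8,9,10,11,12,13,14,15,24,25,26,27,28,29,30,31): 0⊕0⊕0⊕0⊕0⊕0⊕1⊕0⊕1⊕0⊕0⊕0⊕0⊕0⊕0⊕1 = 1
s16 (pos 16,17,18,19,20,21,22,23,24,25,26,27,28,29,30,31): 0⊕0⊕1⊕1⊕0⊕1⊕1⊕0⊕1⊕0⊕0⊕0⊕0⊕0⊕0⊕1 = 0
Syndrome s16…s1 = 01101 → error at position 13.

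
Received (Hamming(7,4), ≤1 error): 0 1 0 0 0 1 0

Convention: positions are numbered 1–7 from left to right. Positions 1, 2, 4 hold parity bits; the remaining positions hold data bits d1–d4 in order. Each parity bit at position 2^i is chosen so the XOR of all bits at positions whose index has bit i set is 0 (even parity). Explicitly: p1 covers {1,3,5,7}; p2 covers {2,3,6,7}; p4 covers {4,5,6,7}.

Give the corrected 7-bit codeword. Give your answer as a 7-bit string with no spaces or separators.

s1 (pos 1,3,5,7): 0⊕0⊕0⊕0 = 0
s2 (pos 2,3,6,7): 1⊕0⊕1⊕0 = 0
s4 (pos 4,5,6,7): 0⊕0⊕1⊕0 = 1
Syndrome s4…s1 = 100 → error at position 4.
Flip position 4: 0100010 → 0101010

0101010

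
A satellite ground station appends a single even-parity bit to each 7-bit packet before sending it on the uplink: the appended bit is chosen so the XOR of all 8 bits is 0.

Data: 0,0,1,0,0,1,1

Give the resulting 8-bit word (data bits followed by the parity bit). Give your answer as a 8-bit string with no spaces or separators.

00100111

XOR of the 7 data bits: 0⊕0⊕1⊕0⊕0⊕1⊕1 = 1
Parity bit = 1 (so all 8 bits XOR to 0).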